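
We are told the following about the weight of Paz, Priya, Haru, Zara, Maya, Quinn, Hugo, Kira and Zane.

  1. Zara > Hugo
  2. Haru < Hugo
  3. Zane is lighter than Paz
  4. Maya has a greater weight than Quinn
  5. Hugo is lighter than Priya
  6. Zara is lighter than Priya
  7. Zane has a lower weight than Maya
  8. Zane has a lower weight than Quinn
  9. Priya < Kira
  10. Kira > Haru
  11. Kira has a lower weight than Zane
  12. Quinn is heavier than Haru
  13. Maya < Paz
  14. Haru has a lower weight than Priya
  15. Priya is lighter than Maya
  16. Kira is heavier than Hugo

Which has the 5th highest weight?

Chaining the given pairs: Haru < Hugo < Zara < Priya < Kira < Zane < Quinn < Maya < Paz.
Counting 5 from the largest end gives Kira.

Kira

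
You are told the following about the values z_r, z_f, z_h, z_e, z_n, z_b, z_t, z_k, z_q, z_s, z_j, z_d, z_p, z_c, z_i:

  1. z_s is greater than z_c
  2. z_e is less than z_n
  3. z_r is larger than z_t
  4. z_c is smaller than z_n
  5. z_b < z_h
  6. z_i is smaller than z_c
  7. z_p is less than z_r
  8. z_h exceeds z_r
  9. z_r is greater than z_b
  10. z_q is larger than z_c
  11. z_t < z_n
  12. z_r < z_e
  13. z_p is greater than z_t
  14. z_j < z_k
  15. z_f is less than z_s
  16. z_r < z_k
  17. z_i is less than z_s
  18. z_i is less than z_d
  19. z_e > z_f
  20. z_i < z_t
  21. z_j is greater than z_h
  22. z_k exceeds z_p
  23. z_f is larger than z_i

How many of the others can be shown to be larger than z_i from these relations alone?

13

Directly above z_i: z_t, z_f, z_c, z_d, z_s.
One step further: z_p, z_r, z_q, z_e, z_n (10 so far).
One step further: z_h, z_k (12 so far).
One step further: z_j (13 so far).
Nothing else is reachable above z_i; 13 in all.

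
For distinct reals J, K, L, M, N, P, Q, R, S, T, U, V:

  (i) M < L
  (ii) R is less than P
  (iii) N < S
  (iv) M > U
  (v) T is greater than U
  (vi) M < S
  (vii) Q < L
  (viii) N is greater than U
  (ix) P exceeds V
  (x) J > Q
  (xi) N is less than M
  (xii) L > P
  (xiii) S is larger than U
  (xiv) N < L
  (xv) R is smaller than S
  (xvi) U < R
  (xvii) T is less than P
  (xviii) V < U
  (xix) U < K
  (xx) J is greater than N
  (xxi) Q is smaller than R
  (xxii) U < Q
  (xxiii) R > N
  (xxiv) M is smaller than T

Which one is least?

V

U is not least since V < U; N is not least since U < N; Q is not least since U < Q; M is not least since N < M; J is not least since N < J; T is not least since M < T; K is not least since U < K; R is not least since N < R; S is not least since M < S; P is not least since V < P; L is not least since N < L.
Only V has nothing below it, so V is the least.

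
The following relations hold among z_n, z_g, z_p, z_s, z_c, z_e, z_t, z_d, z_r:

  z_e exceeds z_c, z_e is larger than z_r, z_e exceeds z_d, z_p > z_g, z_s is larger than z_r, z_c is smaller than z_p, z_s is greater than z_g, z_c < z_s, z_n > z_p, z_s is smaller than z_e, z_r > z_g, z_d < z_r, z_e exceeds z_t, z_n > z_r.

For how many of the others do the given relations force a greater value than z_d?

From z_d the given relations immediately reach z_r, z_e.
From those, z_s, z_n — 4 in total.
No other element is forced above z_d by the given relations, so the count is 4.

4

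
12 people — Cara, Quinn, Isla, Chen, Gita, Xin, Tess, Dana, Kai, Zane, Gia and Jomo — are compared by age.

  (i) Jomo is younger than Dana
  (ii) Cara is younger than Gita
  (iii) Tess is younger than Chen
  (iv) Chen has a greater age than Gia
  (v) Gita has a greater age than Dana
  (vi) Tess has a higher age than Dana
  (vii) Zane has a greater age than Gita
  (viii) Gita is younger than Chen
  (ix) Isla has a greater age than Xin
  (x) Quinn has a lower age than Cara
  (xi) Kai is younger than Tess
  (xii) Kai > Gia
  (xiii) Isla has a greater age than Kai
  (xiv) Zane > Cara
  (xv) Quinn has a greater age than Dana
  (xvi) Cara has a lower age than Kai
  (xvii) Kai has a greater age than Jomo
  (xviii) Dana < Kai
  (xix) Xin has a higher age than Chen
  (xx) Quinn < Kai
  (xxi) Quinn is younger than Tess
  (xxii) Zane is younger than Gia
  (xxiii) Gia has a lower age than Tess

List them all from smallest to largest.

Jomo < Dana < Quinn < Cara < Gita < Zane < Gia < Kai < Tess < Chen < Xin < Isla

The consecutive links are each given: Jomo < Dana; Dana < Quinn; Quinn < Cara; Cara < Gita; Gita < Zane; Zane < Gia; Gia < Kai; Kai < Tess; Tess < Chen; Chen < Xin; Xin < Isla.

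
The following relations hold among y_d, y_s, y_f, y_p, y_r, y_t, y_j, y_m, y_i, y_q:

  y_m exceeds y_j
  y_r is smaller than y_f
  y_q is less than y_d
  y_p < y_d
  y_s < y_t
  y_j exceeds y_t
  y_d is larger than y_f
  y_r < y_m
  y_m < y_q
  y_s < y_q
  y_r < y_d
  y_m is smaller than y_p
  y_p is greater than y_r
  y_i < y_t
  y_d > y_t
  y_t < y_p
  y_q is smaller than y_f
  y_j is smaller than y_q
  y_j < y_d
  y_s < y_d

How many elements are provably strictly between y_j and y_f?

Chaining upward from y_j reaches: y_m, y_q, y_p, y_d.
Chaining downward from y_f reaches: y_s, y_i, y_t, y_r, y_m, y_q.
Strictly between y_j and y_f are those in both lists: y_m, y_q — 2 elements.

2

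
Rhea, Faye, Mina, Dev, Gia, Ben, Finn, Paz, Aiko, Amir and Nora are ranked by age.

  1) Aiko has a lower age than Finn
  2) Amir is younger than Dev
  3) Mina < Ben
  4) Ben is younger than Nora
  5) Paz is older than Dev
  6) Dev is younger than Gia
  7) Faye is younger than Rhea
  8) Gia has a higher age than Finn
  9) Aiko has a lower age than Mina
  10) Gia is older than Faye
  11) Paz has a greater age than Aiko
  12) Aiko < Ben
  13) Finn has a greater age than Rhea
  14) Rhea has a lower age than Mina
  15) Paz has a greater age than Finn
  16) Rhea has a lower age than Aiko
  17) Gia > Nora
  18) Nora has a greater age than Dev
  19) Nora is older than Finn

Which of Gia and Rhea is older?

Rhea < Aiko and Aiko < Mina give Rhea < Mina.
With Mina < Ben: Rhea < Aiko < Mina < Ben.
Then Ben < Nora extends the chain to Nora.
With Nora < Gia: Rhea < Aiko < Mina < Ben < Nora < Gia.
So Rhea < Gia; Gia is the older of the two.

Gia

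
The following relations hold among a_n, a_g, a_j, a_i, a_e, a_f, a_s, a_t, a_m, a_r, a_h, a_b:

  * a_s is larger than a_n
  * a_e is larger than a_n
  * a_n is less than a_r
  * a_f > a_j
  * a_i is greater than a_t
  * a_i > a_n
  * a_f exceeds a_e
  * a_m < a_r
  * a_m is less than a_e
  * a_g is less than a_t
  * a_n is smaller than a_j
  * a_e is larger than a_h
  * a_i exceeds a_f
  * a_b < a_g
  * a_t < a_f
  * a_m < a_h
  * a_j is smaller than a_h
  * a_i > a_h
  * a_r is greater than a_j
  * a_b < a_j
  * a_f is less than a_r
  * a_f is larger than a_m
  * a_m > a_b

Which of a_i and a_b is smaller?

a_b

Chaining the given relations: a_b < a_j < a_h < a_e < a_f < a_i.
So a_b < a_i; a_b is the smaller of the two.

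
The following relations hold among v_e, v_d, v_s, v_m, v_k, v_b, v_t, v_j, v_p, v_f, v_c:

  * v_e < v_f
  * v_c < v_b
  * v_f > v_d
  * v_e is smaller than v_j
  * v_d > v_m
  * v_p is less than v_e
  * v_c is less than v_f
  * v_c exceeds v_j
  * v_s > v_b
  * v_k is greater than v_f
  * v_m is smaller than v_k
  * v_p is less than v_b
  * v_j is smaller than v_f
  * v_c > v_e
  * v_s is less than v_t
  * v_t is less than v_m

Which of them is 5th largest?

v_t

Chaining the given pairs: v_p < v_e < v_j < v_c < v_b < v_s < v_t < v_m < v_d < v_f < v_k.
Counting 5 from the largest end gives v_t.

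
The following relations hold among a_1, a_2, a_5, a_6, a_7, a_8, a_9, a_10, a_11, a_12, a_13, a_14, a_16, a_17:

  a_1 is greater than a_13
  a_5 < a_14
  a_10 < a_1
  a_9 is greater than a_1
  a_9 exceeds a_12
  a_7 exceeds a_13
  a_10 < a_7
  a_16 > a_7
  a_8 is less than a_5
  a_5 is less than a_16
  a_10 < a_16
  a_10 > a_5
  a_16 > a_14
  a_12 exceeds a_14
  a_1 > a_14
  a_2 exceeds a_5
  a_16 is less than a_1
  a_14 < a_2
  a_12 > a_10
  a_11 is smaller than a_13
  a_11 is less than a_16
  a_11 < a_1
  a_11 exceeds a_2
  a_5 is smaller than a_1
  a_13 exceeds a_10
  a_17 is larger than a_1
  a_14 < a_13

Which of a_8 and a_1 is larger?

The relevant relations are a_8 < a_5; a_5 < a_14; a_14 < a_2; a_2 < a_11; a_11 < a_13; a_13 < a_7; a_7 < a_16; a_16 < a_1.
Chaining these gives a_8 < a_5 < a_14 < a_2 < a_11 < a_13 < a_7 < a_16 < a_1.
So a_8 < a_1; a_1 is the larger of the two.

a_1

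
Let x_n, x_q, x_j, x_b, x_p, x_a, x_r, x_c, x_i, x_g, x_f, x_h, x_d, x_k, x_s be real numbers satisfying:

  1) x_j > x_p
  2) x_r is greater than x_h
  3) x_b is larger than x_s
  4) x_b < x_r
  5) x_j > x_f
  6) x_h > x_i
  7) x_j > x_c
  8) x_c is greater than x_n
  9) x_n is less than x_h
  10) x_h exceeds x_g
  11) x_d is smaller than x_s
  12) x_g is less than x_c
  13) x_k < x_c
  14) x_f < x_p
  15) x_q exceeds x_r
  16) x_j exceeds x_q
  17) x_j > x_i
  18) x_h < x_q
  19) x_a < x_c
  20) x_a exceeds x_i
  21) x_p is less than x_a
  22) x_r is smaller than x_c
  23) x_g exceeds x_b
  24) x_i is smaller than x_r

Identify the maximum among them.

x_f is not greatest since x_f < x_j; x_d is not greatest since x_d < x_s; x_k is not greatest since x_k < x_c; x_n is not greatest since x_n < x_c; x_s is not greatest since x_s < x_b; x_b is not greatest since x_b < x_g; x_p is not greatest since x_p < x_a; x_g is not greatest since x_g < x_c; x_i is not greatest since x_i < x_h; x_h is not greatest since x_h < x_q; x_r is not greatest since x_r < x_q; x_q is not greatest since x_q < x_j; x_a is not greatest since x_a < x_c; x_c is not greatest since x_c < x_j.
Only x_j has nothing above it, so x_j is the maximum.

x_j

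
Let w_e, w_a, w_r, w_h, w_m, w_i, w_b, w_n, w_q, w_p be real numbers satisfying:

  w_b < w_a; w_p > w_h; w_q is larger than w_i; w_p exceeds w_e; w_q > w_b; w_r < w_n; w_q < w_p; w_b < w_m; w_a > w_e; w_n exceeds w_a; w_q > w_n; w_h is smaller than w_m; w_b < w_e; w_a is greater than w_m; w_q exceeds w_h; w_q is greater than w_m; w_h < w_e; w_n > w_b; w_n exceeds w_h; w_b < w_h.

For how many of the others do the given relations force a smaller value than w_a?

4

From w_a the given relations immediately reach w_b, w_m, w_e.
From those, w_h — 4 in total.
Nothing else is reachable below w_a; 4 in all.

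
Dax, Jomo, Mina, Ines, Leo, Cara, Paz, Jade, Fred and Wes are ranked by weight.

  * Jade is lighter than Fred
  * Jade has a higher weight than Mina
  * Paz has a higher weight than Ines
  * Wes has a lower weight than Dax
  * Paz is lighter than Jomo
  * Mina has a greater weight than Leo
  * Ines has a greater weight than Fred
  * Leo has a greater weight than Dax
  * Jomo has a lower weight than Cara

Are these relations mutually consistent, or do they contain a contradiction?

consistent

Every relation is compatible with Wes < Dax < Leo < Mina < Jade < Fred < Ines < Paz < Jomo < Cara; the set is consistent.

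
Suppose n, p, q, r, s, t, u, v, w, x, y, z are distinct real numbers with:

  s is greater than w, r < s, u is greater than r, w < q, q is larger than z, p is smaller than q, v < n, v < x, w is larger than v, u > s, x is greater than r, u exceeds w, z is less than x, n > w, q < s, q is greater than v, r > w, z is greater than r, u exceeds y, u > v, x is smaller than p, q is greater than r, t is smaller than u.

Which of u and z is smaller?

z < x < p < q < s < u, by transitivity through x, p, q, s.
So z < u; z is the smaller of the two.

z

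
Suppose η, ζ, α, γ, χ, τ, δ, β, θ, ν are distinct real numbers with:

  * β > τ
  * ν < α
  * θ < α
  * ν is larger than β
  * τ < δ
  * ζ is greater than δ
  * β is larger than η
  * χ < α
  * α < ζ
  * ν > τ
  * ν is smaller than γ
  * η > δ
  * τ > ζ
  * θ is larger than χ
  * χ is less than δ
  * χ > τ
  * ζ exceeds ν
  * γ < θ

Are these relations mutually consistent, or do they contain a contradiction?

inconsistent

Chaining the given relations yields τ < χ < δ < η < β < ν < γ < θ < α < ζ, so τ < ζ. But one relation states ζ < τ. These cannot both hold.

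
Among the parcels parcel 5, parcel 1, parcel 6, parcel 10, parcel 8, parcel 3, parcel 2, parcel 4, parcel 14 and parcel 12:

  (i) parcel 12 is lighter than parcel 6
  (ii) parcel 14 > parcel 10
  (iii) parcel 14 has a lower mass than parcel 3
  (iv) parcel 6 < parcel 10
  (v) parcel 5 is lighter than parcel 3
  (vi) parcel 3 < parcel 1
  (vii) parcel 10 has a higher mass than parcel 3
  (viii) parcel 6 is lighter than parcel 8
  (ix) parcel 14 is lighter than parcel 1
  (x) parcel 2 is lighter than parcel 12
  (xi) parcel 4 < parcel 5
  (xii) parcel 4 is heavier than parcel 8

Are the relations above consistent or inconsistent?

Chaining the given relations yields parcel 3 < parcel 10 < parcel 14, so parcel 3 < parcel 14. But one relation states parcel 14 < parcel 3. These cannot both hold.

inconsistent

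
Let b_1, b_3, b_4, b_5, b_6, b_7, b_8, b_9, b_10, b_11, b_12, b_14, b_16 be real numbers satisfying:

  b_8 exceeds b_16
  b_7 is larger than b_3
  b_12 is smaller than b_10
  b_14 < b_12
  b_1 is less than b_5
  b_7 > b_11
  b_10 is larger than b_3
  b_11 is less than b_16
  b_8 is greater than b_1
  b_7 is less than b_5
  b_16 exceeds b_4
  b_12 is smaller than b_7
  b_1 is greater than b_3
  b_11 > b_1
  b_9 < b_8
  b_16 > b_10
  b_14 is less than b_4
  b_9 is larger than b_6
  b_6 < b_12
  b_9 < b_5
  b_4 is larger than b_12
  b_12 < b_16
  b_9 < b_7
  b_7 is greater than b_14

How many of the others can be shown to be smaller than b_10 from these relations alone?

The elements the relations force below b_10 are b_3, b_6, b_14, b_12 — no chain reaches any other.
That is 4.

4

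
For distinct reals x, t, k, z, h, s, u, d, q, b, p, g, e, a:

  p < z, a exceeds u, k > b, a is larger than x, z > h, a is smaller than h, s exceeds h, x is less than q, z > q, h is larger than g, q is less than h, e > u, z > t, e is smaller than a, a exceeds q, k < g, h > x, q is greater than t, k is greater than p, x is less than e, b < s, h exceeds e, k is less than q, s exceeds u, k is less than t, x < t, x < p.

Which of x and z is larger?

z

Link the given pairs in sequence: x < p; p < k; k < t; t < q; q < a; a < h; h < z.
Chaining these gives x < p < k < t < q < a < h < z.
So x < z; z is the larger of the two.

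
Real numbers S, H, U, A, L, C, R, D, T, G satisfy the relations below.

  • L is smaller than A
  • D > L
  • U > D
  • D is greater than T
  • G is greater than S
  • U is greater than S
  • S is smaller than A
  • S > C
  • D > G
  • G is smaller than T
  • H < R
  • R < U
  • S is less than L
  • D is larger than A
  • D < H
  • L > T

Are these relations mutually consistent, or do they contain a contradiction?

consistent

The single ordering C < S < G < T < L < A < D < H < R < U satisfies every listed relation, so no contradiction arises.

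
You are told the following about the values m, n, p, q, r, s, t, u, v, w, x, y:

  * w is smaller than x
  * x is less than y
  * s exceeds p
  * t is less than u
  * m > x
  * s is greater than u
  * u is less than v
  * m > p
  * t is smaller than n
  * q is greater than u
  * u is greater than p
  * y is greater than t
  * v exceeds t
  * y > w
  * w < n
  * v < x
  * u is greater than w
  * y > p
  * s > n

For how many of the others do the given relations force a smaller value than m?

6

From m the given relations immediately reach p, x.
From those, w, v — 4 in total.
From those, t, u — 6 in total.
No other element is forced below m by the given relations, so the count is 6.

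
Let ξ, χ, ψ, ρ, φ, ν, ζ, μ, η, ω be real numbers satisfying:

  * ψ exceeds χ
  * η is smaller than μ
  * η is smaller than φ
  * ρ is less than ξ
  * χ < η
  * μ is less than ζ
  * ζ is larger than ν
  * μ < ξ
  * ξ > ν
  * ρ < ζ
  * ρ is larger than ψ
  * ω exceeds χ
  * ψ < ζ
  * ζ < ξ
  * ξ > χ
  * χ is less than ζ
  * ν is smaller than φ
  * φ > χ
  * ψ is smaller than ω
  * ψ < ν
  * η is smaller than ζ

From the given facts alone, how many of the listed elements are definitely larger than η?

The elements the relations force above η are φ, μ, ζ, ξ — no chain reaches any other.
That is 4.

4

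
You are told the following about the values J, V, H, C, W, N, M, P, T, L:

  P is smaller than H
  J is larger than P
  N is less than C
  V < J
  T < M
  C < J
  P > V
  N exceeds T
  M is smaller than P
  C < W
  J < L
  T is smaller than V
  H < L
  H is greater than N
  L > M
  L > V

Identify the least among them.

V is not least since T < V; N is not least since T < N; M is not least since T < M; P is not least since M < P; C is not least since N < C; H is not least since P < H; J is not least since C < J; W is not least since C < W; L is not least since V < L.
Only T has nothing below it, so T is the least.

T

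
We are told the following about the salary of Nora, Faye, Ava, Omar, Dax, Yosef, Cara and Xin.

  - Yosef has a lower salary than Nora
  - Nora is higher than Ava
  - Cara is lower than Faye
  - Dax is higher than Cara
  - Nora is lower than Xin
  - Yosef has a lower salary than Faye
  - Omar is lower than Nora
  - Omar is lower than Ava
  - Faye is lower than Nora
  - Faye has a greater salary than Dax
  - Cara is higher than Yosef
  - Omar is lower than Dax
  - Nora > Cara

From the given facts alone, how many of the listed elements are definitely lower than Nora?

Directly below Nora: Yosef, Cara, Omar, Ava, Faye.
One step further: Dax (6 so far).
Nothing else is reachable below Nora; 6 in all.

6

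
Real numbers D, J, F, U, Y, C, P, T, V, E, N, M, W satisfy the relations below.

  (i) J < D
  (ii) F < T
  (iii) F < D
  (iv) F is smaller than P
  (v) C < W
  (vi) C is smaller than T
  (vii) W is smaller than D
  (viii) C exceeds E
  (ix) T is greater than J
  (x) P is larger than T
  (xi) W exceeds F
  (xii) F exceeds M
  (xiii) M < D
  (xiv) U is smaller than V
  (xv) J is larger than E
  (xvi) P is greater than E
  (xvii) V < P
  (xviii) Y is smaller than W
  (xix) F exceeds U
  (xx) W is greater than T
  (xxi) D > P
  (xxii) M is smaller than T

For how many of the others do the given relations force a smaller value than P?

8

The elements the relations force below P are U, E, M, F, C, V, J, T — no chain reaches any other.
That is 8.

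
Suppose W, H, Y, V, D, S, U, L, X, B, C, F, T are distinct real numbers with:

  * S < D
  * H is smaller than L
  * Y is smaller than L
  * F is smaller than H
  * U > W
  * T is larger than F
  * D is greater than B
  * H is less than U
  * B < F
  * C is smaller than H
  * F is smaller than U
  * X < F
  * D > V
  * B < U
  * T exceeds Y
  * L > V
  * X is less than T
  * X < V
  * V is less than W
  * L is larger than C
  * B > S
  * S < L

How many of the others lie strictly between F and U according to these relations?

The relations place F below U. An element lies strictly between them when it is forced above F and also forced below U.
Above F: {H, T, L}. Below U: {X, S, V, C, B, W, H}.
Intersection: {H} — 1.

1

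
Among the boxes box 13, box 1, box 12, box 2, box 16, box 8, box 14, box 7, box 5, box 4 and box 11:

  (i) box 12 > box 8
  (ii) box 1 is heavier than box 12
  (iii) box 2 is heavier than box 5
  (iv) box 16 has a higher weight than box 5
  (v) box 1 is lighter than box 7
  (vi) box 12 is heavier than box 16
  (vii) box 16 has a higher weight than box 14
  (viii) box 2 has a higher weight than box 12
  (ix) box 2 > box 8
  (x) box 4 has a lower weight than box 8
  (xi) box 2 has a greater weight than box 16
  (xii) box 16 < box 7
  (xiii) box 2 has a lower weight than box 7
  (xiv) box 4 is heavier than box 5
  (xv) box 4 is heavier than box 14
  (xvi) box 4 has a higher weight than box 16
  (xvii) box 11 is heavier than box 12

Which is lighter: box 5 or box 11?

box 5

box 5 < box 16 and box 16 < box 4 give box 5 < box 4.
With box 4 < box 8: box 5 < box 16 < box 4 < box 8.
Then box 8 < box 12 extends the chain to box 12.
Then box 12 < box 11 extends the chain to box 11.
So box 5 < box 11; box 5 is the lighter of the two.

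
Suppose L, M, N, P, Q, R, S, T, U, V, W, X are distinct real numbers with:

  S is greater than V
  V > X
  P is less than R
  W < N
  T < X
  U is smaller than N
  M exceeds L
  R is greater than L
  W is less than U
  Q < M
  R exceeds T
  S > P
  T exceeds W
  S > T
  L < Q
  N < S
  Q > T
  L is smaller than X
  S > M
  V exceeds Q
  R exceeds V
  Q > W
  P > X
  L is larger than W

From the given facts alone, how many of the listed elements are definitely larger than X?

Directly above X: P, V.
One step further: R, S (4 so far).
No other element is forced above X by the given relations, so the count is 4.

4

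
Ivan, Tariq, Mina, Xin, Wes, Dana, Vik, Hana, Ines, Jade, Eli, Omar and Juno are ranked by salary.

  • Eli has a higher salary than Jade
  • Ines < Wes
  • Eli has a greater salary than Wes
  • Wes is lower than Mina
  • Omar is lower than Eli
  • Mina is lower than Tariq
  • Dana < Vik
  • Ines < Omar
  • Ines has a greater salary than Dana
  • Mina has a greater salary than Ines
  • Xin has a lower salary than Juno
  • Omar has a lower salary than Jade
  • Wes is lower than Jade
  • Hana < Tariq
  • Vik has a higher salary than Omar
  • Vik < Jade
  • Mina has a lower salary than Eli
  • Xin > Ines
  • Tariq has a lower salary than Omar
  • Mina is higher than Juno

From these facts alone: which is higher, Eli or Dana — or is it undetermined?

Eli

Following the relations from Dana: Dana < Ines < Xin < Juno < Mina < Tariq < Omar < Vik < Jade < Eli.
So Eli is higher.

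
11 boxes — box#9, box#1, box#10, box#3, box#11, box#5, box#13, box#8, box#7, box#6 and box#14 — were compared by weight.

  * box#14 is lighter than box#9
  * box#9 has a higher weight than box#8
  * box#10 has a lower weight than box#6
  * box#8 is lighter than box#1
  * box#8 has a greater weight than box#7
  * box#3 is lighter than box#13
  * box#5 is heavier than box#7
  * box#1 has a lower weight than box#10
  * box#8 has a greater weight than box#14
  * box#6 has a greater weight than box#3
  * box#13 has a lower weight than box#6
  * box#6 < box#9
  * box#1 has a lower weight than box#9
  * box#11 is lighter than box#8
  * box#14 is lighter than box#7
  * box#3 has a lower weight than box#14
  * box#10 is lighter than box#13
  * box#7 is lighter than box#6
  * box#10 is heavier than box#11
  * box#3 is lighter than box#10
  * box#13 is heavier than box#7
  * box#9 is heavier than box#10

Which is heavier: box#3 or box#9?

Link the given pairs in sequence: box#3 < box#14; box#14 < box#8; box#8 < box#1; box#1 < box#10; box#10 < box#13; box#13 < box#6; box#6 < box#9.
Together: box#3 < box#14 < box#8 < box#1 < box#10 < box#13 < box#6 < box#9.
So box#3 < box#9; box#9 is the heavier of the two.

box#9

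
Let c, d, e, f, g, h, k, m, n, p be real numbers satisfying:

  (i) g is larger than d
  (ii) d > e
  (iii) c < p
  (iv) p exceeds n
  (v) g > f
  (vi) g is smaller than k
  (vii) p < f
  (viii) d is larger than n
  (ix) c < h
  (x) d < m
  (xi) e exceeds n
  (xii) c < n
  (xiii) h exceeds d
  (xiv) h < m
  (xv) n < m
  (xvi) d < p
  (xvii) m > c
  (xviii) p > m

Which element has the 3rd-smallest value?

The consecutive relations fix a unique order: c < n < e < d < h < m < p < f < g < k.
Counting 3 from the smallest end gives e.

e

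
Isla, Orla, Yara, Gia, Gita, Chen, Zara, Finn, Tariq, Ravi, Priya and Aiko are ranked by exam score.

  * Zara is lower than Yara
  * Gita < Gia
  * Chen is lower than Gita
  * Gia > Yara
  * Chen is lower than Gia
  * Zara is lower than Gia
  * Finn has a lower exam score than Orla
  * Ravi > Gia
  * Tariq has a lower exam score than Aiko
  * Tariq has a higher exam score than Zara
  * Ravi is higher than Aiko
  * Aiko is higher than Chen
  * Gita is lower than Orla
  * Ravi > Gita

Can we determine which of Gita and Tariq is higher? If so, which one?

undetermined

Following every chain through Gita: above Gita we get Gia, Ravi, Orla; below Gita we get Chen.
Tariq is not reached, and no chain runs the other way from Tariq to Gita.
So the given relations leave the order of Gita and Tariq undetermined.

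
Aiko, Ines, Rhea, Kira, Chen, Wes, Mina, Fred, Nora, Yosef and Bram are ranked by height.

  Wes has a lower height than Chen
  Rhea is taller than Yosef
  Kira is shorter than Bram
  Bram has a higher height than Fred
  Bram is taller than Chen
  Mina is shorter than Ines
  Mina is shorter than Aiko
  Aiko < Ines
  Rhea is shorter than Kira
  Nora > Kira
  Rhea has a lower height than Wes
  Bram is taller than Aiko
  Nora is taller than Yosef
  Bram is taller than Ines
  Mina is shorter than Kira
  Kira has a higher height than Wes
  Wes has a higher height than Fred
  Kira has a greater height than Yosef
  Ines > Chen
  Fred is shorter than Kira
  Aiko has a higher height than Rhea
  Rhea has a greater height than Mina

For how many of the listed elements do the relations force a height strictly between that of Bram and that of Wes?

The relations place Wes below Bram. An element lies strictly between them when it is forced above Wes and also forced below Bram.
Above Wes: {Chen, Ines, Kira, Nora}. Below Bram: {Yosef, Fred, Mina, Rhea, Aiko, Chen, Ines, Kira}.
Intersection: {Chen, Ines, Kira} — 3.

3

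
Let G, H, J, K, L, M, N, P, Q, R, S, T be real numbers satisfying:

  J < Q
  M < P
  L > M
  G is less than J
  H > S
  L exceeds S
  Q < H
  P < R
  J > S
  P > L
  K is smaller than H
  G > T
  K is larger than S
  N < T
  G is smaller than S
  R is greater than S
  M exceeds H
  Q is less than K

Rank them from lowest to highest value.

N < T < G < S < J < Q < K < H < M < L < P < R

Each adjacent pair is fixed by a given relation: N < T; T < G; G < S; S < J; J < Q; Q < K; K < H; H < M; M < L; L < P; P < R. Chaining them end to end gives the full order.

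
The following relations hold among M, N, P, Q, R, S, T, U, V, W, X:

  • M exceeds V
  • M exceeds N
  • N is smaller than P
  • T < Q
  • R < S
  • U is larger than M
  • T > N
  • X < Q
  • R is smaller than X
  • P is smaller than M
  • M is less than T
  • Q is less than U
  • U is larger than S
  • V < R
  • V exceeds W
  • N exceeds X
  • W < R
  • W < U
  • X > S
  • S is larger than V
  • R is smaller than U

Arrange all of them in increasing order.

W < V < R < S < X < N < P < M < T < Q < U

The consecutive links are each given: W < V; V < R; R < S; S < X; X < N; N < P; P < M; M < T; T < Q; Q < U.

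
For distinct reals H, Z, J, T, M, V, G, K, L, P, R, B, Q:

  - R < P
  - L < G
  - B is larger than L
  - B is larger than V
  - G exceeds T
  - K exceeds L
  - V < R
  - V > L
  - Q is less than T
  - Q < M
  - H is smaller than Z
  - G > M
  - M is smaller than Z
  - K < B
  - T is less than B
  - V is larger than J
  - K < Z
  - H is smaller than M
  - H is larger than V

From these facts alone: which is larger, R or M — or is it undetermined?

undetermined

Following every chain through R: above R we get P; below R we get J, L, V.
M is not reached, and no chain runs the other way from M to R.
So the given relations leave the order of R and M undetermined.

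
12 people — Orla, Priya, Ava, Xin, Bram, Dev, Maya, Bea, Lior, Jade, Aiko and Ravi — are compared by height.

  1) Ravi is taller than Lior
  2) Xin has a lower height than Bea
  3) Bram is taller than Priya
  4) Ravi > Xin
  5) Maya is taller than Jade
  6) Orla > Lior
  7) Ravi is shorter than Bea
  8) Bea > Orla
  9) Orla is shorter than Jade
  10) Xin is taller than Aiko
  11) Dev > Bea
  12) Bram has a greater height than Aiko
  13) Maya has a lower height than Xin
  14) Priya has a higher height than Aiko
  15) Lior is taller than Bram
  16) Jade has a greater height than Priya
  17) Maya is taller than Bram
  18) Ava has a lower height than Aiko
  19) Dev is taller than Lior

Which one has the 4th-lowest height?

Bram

Piecing the relations together gives one ordering: Ava < Aiko < Priya < Bram < Lior < Orla < Jade < Maya < Xin < Ravi < Bea < Dev.
The 4th smallest is Bram.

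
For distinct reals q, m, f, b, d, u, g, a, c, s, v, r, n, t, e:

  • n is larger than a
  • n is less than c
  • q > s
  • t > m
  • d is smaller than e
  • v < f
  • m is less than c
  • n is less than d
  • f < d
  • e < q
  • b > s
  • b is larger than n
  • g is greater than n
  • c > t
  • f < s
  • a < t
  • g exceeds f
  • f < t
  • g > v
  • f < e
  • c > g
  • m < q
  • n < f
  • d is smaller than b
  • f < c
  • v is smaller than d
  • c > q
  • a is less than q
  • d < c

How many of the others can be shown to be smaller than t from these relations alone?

5

From t the given relations immediately reach a, m, f.
From those, v, n — 5 in total.
Nothing else is reachable below t; 5 in all.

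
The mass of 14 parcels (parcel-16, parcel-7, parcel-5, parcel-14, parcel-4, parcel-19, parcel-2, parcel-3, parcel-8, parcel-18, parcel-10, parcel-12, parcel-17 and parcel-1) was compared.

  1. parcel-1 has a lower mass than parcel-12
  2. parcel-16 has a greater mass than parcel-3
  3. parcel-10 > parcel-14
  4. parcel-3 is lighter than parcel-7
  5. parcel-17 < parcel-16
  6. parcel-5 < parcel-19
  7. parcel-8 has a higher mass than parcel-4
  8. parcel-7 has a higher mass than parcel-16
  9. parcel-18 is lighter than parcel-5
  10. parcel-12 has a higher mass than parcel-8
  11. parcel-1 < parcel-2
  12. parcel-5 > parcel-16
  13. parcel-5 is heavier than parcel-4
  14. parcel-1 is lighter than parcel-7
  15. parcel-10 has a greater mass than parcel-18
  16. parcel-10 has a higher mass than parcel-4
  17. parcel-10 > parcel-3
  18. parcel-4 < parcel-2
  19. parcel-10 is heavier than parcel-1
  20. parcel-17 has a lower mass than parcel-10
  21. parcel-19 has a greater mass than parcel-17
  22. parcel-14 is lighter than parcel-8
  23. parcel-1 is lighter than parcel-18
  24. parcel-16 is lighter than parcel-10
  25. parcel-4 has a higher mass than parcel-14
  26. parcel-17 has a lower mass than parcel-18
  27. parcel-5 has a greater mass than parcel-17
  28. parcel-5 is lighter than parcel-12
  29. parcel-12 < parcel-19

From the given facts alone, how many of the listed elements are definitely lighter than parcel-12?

The elements the relations force below parcel-12 are parcel-1, parcel-14, parcel-17, parcel-18, parcel-3, parcel-16, parcel-4, parcel-8, parcel-5 — no chain reaches any other.
That is 9.

9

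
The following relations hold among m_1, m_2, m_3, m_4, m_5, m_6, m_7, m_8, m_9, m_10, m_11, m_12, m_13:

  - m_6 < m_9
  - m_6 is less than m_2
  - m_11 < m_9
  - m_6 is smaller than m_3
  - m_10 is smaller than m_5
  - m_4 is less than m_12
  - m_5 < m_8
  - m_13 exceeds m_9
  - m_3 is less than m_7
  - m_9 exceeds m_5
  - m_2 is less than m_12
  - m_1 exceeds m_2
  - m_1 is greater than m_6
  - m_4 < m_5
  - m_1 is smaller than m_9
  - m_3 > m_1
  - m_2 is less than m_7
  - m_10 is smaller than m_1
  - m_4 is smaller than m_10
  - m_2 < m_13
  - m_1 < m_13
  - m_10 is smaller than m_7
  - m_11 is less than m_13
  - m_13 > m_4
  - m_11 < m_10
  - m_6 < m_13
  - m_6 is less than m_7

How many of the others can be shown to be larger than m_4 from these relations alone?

Directly above m_4: m_10, m_5, m_13, m_12.
One step further: m_8, m_1, m_9, m_7 (8 so far).
One step further: m_3 (9 so far).
Nothing else is reachable above m_4; 9 in all.

9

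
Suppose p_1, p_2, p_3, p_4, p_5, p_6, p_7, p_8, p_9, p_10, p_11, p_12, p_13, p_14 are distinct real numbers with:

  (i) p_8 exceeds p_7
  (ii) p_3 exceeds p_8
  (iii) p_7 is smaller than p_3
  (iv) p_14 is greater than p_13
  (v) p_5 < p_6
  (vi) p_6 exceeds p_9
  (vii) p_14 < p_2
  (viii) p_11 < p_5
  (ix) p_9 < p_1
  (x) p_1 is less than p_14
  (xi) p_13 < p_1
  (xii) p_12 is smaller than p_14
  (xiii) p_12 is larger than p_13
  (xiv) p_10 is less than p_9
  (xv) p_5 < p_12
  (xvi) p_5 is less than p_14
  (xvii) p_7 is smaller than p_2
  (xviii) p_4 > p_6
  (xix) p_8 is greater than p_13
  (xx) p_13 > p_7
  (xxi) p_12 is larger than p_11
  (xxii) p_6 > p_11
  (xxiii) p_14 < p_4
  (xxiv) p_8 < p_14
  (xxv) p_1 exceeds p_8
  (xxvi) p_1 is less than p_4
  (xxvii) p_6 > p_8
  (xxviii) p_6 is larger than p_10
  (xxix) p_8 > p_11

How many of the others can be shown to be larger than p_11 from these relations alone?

Directly above p_11: p_5, p_8, p_6, p_12.
One step further: p_3, p_1, p_14, p_4 (8 so far).
One step further: p_2 (9 so far).
Nothing else is reachable above p_11; 9 in all.

9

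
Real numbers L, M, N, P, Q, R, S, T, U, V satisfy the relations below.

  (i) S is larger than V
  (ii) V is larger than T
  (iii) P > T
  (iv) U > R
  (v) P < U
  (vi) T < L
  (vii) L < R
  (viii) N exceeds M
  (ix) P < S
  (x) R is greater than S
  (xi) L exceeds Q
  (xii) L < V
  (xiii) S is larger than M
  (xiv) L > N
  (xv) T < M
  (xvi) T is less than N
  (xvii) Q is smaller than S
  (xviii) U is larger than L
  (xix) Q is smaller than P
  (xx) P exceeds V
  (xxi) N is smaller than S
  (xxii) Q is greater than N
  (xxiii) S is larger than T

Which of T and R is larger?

R

Following the relations from T: T < M < N < Q < L < V < P < S < R.
So T < R; R is the larger of the two.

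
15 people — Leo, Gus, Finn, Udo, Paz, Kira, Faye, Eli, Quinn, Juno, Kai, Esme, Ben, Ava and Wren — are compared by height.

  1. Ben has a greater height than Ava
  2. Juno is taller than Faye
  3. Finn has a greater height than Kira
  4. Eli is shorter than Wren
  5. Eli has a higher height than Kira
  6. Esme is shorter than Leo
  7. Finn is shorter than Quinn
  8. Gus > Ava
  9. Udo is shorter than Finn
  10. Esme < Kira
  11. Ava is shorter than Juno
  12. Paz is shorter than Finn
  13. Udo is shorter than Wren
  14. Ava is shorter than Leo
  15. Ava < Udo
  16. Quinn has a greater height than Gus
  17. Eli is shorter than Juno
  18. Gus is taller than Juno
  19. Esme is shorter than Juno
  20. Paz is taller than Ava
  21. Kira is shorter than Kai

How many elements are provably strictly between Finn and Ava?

Chaining upward from Ava reaches: Ben, Udo, Leo, Paz, Juno, Wren, Gus, Quinn.
Chaining downward from Finn reaches: Udo, Esme, Kira, Paz.
Strictly between Ava and Finn are those in both lists: Udo, Paz — 2 elements.

2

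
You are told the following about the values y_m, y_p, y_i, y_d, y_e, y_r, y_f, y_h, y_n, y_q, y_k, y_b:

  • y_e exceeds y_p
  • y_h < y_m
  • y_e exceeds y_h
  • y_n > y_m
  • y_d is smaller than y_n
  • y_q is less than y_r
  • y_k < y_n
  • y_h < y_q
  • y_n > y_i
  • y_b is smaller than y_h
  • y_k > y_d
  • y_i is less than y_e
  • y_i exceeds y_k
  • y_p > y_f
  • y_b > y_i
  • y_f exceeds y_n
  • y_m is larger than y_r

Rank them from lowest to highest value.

Nothing is placed below y_d, so it is least; from there y_d < y_k; y_k < y_i; y_i < y_b; y_b < y_h; y_h < y_q; y_q < y_r; y_r < y_m; y_m < y_n; y_n < y_f; y_f < y_p; y_p < y_e, each given directly.

y_d < y_k < y_i < y_b < y_h < y_q < y_r < y_m < y_n < y_f < y_p < y_e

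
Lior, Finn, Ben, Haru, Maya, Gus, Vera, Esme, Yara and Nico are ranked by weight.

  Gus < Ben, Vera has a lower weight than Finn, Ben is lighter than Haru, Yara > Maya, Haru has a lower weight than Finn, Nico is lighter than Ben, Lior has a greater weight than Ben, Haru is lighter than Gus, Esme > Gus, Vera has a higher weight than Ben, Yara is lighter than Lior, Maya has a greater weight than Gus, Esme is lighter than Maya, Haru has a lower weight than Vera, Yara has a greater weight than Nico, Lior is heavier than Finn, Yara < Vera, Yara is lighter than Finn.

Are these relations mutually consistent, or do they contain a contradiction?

Chaining the given relations yields Ben < Haru < Gus, so Ben < Gus. But one relation states Gus < Ben. These cannot both hold.

inconsistent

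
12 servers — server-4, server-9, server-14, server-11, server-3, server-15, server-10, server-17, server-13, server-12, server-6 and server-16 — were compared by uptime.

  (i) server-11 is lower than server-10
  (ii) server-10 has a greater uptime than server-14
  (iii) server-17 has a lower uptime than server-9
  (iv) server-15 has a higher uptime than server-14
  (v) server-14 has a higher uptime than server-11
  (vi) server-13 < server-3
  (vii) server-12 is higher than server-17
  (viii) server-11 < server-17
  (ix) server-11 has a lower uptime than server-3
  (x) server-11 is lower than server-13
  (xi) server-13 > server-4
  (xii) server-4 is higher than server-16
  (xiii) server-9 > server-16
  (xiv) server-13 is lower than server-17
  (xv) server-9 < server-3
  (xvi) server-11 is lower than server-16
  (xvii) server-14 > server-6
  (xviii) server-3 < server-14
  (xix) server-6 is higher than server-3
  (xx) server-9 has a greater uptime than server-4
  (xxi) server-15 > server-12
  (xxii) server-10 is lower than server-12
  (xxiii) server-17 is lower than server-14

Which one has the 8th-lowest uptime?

Piecing the relations together gives one ordering: server-11 < server-16 < server-4 < server-13 < server-17 < server-9 < server-3 < server-6 < server-14 < server-10 < server-12 < server-15.
The 8th smallest is server-6.

server-6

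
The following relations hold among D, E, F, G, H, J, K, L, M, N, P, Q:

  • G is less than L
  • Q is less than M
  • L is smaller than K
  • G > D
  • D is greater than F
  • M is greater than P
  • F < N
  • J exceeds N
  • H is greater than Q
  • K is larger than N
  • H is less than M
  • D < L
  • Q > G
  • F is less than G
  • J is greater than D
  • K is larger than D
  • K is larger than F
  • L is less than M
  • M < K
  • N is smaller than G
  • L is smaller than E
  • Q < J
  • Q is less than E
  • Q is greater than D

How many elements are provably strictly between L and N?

1

The relations place N below L. An element lies strictly between them when it is forced above N and also forced below L.
Above N: {G, Q, H, J, E, M, K}. Below L: {F, D, G}.
Intersection: {G} — 1.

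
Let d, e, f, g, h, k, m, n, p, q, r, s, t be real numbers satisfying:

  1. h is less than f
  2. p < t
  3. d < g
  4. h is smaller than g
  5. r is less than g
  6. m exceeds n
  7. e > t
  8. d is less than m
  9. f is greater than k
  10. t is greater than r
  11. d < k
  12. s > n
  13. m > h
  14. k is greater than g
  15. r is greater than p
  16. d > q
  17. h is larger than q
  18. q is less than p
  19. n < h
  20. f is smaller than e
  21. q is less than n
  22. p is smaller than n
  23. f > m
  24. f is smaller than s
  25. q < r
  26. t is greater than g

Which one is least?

q

Chaining upward from q: directly above it, d, p, n, h, r; then m, g, k, f, s, t; then e.
That covers every other element, and nothing is given below q, so q is the least.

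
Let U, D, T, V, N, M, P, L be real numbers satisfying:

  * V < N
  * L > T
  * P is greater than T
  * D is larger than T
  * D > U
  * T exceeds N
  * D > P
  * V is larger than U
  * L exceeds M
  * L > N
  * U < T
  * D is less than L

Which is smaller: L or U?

U < V and V < N give U < N.
Then N < T extends the chain to T.
Then T < P extends the chain to P.
With P < D: U < V < N < T < P < D.
With D < L: U < V < N < T < P < D < L.
So U < L; U is the smaller of the two.

U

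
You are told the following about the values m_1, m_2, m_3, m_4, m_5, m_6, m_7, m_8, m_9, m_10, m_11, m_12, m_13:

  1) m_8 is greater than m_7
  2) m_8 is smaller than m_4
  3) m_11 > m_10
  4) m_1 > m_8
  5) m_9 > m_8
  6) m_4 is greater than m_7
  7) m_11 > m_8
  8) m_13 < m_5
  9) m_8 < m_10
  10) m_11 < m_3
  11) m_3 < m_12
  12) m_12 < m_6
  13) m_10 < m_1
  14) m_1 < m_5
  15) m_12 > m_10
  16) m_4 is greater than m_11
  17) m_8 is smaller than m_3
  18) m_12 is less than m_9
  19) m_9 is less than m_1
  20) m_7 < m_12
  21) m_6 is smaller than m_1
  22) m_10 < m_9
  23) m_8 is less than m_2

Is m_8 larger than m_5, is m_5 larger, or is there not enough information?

m_8 < m_10 and m_10 < m_11 give m_8 < m_11.
Then m_11 < m_3 extends the chain to m_3.
Then m_3 < m_12 extends the chain to m_12.
With m_12 < m_6: m_8 < m_10 < m_11 < m_3 < m_12 < m_6.
Then m_6 < m_1 extends the chain to m_1.
Then m_1 < m_5 extends the chain to m_5.
So m_5 is larger.

m_5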